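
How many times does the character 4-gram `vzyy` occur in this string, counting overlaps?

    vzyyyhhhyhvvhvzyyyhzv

Sliding a length-4 window over the 21 characters (18 positions):
  position 1–4: vzyy
  position 14–17: vzyy

2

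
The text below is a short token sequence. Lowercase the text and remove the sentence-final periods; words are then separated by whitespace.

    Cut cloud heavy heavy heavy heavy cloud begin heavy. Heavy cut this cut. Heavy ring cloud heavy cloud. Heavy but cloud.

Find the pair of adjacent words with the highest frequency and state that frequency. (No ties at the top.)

"heavy heavy", 4 times

Bigram frequencies (highest first):
  heavy heavy: 4
  cloud heavy: 3
  heavy cloud: 2
  cut cloud: 1
  cloud begin: 1
  begin heavy: 1
  … (8 more, each ≤ 1)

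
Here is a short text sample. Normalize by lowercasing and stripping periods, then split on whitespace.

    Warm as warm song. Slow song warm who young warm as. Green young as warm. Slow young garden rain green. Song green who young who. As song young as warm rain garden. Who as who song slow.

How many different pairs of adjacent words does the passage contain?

29

37 tokens → 36 bigram windows in total.
Repeated bigrams (each contributes count−1 duplicates):
  as warm: 3
  song slow: 2
  warm as: 2
  who as: 2
  who young: 2
  young as: 2
7 duplicate windows → 36 − 7 = 29 distinct.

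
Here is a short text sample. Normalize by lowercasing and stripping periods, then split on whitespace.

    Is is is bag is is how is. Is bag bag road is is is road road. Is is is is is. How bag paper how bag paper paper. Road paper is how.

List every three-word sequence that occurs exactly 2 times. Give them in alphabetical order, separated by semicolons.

Trigram counts meeting the condition (exactly 2 times):
  how bag paper: 2
  is is bag: 2
  is is how: 2
  road is is: 2

how bag paper; is is bag; is is how; road is is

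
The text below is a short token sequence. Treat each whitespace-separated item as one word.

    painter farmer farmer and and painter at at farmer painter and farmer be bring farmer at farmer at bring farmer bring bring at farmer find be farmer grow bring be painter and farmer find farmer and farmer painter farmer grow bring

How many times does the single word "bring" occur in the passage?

Scanning the 41 tokens for "bring":
  position 14: bring
  position 19: bring
  position 21: bring
  position 22: bring
  position 29: bring
  position 41: bring

6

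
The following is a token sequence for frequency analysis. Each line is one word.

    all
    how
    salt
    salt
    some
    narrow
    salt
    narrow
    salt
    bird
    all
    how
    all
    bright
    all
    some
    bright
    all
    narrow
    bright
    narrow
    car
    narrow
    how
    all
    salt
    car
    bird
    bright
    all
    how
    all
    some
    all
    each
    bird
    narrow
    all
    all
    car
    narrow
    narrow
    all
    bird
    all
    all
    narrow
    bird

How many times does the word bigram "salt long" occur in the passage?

Scanning the 47 overlapping bigram windows for "salt long":
  (none found)

0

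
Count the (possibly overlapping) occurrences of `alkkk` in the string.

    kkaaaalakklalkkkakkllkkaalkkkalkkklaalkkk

Sliding a length-5 window over the 41 characters (37 positions):
  position 12–16: alkkk
  position 25–29: alkkk
  position 30–34: alkkk
  position 37–41: alkkk

4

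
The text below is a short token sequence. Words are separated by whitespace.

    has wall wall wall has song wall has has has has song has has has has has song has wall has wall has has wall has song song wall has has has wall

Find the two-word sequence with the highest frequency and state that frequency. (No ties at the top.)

"has has", 10 times

Bigram frequencies (highest first):
  has has: 10
  wall has: 6
  has wall: 5
  has song: 4
  wall wall: 2
  song wall: 2
  … (2 more, each ≤ 2)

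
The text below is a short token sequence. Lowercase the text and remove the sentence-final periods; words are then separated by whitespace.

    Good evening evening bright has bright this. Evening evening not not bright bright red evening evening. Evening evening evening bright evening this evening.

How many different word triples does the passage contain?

18

23 tokens → 21 trigram windows in total.
Repeated trigrams (each contributes count−1 duplicates):
  evening evening evening: 3
  evening evening bright: 2
3 duplicate windows → 21 − 3 = 18 distinct.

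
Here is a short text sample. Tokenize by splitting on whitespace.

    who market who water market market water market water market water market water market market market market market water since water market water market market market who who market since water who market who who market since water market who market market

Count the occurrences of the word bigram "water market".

Scanning the 41 overlapping bigram windows for "water market":
  position 4–5: water market
  position 7–8: water market
  position 9–10: water market
  position 11–12: water market
  position 13–14: water market
  position 21–22: water market
  position 23–24: water market
  position 38–39: water market

8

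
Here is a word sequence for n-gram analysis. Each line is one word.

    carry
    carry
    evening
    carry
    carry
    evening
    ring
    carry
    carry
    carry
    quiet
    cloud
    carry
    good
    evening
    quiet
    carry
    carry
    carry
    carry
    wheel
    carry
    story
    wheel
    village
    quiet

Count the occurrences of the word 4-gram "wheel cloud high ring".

Scanning the 23 overlapping 4-gram windows for "wheel cloud high ring":
  (none found)

0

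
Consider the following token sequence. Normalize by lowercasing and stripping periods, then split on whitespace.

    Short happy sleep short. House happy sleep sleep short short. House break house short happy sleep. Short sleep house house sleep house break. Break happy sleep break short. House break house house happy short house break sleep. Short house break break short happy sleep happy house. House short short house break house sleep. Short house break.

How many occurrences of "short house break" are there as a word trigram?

Scanning the 54 overlapping trigram windows for "short house break":
  position 10–12: short house break
  position 28–30: short house break
  position 34–36: short house break
  position 38–40: short house break
  position 49–51: short house break
  position 54–56: short house break

6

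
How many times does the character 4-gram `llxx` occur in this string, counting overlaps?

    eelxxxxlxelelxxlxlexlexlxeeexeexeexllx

Sliding a length-4 window over the 38 characters (35 positions):
  (no match at any position)

0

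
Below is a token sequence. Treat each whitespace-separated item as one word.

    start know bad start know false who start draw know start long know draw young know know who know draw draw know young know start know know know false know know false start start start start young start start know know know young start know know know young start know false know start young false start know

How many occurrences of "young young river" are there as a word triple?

0

Scanning the 55 overlapping trigram windows for "young young river":
  (none found)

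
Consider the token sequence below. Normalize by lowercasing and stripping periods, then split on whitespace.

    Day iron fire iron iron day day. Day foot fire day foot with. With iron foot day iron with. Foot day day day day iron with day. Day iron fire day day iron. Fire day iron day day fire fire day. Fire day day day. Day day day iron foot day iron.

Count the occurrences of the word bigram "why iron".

0

Scanning the 51 overlapping bigram windows for "why iron":
  (none found)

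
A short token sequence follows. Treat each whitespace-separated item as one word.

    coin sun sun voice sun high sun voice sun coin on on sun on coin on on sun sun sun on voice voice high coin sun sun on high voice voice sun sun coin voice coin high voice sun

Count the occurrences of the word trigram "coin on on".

2

Scanning the 37 overlapping trigram windows for "coin on on":
  position 10–12: coin on on
  position 15–17: coin on on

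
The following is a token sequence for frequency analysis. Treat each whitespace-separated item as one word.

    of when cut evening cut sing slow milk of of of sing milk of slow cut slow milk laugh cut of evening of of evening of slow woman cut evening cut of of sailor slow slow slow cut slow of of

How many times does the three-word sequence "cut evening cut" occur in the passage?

Scanning the 39 overlapping trigram windows for "cut evening cut":
  position 3–5: cut evening cut
  position 29–31: cut evening cut

2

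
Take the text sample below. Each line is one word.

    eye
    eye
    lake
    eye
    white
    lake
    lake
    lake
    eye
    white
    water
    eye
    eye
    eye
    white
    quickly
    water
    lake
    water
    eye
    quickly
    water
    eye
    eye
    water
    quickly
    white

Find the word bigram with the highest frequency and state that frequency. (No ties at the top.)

"eye eye", 4 times

Bigram frequencies (highest first):
  eye eye: 4
  eye white: 3
  water eye: 3
  lake eye: 2
  lake lake: 2
  quickly water: 2
  … (10 more, each ≤ 1)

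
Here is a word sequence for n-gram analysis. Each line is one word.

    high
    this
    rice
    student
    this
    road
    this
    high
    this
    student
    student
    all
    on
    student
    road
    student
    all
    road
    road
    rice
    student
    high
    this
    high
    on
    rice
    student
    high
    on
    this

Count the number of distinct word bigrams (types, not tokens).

21

30 tokens → 29 bigram windows in total.
Repeated bigrams (each contributes count−1 duplicates):
  high this: 3
  rice student: 3
  high on: 2
  student all: 2
  student high: 2
  this high: 2
8 duplicate windows → 29 − 8 = 21 distinct.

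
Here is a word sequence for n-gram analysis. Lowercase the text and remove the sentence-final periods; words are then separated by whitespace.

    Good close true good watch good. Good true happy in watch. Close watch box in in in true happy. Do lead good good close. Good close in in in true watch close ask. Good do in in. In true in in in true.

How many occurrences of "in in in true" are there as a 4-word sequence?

Scanning the 40 overlapping 4-gram windows for "in in in true":
  position 15–18: in in in true
  position 27–30: in in in true
  position 36–39: in in in true
  position 40–43: in in in true

4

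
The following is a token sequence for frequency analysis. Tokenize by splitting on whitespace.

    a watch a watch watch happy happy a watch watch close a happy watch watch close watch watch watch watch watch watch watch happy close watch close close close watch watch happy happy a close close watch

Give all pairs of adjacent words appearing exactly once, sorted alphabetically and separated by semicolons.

Bigram counts meeting the condition (exactly once):
  a close: 1
  a happy: 1
  close a: 1
  happy close: 1
  happy watch: 1
  watch a: 1

a close; a happy; close a; happy close; happy watch; watch a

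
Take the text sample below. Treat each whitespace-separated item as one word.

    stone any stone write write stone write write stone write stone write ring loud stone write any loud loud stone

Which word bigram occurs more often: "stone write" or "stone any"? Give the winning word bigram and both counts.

"stone write": 5 occurrences
"stone any": 1 occurrence

"stone write" (5 vs 1)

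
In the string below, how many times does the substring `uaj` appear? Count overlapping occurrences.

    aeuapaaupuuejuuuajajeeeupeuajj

Sliding a length-3 window over the 30 characters (28 positions):
  position 16–18: uaj
  position 27–29: uaj

2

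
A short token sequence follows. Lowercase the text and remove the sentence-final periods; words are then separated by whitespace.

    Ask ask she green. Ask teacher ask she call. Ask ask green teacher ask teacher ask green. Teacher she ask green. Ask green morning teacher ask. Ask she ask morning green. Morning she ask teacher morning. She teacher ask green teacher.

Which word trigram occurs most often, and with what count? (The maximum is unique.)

"ask green teacher", 3 times

Trigram frequencies (highest first):
  ask green teacher: 3
  ask ask she: 2
  ask teacher ask: 2
  teacher ask green: 2
  ask she green: 1
  she green ask: 1
  … (28 more, each ≤ 1)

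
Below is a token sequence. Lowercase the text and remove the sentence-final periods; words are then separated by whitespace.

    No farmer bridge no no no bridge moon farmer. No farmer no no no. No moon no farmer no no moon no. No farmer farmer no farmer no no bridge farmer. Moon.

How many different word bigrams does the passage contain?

32 tokens → 31 bigram windows in total.
Repeated bigrams (each contributes count−1 duplicates):
  no no: 8
  farmer no: 5
  no farmer: 5
  moon no: 2
  no bridge: 2
  no moon: 2
18 duplicate windows → 31 − 18 = 13 distinct.

13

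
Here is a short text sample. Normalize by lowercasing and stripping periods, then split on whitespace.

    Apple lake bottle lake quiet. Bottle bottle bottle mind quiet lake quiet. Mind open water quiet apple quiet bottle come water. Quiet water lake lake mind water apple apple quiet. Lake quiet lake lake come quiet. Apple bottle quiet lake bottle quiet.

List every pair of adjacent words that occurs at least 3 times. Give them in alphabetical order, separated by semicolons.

lake quiet; quiet lake

Bigram counts meeting the condition (at least 3 times):
  lake quiet: 3
  quiet lake: 4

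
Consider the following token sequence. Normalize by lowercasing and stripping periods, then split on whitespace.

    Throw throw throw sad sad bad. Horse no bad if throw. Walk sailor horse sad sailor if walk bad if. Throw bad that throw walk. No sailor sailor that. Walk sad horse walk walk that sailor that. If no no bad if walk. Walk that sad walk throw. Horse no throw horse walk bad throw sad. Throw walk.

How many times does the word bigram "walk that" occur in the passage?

2

Scanning the 57 overlapping bigram windows for "walk that":
  position 34–35: walk that
  position 44–45: walk that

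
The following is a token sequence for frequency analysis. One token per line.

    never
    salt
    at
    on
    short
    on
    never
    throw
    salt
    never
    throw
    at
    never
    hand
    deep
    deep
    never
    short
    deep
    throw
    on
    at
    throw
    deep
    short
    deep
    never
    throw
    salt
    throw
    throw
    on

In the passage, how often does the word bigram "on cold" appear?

0

Scanning the 31 overlapping bigram windows for "on cold":
  (none found)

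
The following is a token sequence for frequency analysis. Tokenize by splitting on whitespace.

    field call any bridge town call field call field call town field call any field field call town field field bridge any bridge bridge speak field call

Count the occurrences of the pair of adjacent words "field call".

6

Scanning the 26 overlapping bigram windows for "field call":
  position 1–2: field call
  position 7–8: field call
  position 9–10: field call
  position 12–13: field call
  position 16–17: field call
  position 26–27: field call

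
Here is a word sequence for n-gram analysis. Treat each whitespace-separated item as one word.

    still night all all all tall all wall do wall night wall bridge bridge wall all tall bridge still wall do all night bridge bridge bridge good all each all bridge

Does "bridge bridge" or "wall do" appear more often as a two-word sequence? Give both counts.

"bridge bridge": 3 occurrences
"wall do": 2 occurrences

"bridge bridge" (3 vs 2)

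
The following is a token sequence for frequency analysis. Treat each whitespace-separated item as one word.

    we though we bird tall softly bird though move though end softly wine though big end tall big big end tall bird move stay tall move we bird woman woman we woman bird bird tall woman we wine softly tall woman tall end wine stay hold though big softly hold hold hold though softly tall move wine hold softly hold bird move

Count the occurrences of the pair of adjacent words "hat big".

Scanning the 61 overlapping bigram windows for "hat big":
  (none found)

0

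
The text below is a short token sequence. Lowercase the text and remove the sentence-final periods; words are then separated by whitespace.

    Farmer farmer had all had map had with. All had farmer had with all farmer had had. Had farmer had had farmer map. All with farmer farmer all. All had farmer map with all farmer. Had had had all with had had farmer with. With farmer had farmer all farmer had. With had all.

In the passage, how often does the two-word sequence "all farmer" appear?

Scanning the 53 overlapping bigram windows for "all farmer":
  position 14–15: all farmer
  position 34–35: all farmer
  position 49–50: all farmer

3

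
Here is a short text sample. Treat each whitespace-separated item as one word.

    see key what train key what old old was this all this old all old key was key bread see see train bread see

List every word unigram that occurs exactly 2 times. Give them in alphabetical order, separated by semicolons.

all; bread; this; train; was; what

Unigram counts meeting the condition (exactly 2 times):
  all: 2
  bread: 2
  this: 2
  train: 2
  was: 2
  what: 2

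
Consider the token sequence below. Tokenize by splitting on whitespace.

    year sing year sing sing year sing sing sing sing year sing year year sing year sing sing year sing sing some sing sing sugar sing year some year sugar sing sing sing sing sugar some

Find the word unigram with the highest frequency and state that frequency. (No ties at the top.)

Unigram frequencies (highest first):
  sing: 20
  year: 10
  some: 3
  sugar: 3

"sing", 20 times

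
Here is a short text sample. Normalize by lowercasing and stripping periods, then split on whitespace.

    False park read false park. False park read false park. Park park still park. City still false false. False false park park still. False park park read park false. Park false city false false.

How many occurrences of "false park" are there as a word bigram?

Scanning the 33 overlapping bigram windows for "false park":
  position 1–2: false park
  position 4–5: false park
  position 6–7: false park
  position 9–10: false park
  position 20–21: false park
  position 24–25: false park
  position 29–30: false park

7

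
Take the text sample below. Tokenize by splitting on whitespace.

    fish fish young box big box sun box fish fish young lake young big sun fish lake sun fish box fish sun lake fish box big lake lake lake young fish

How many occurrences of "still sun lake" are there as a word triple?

Scanning the 29 overlapping trigram windows for "still sun lake":
  (none found)

0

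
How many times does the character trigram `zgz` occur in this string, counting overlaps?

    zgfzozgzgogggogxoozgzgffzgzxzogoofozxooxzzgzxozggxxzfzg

Sliding a length-3 window over the 55 characters (53 positions):
  position 6–8: zgz
  position 19–21: zgz
  position 25–27: zgz
  position 42–44: zgz

4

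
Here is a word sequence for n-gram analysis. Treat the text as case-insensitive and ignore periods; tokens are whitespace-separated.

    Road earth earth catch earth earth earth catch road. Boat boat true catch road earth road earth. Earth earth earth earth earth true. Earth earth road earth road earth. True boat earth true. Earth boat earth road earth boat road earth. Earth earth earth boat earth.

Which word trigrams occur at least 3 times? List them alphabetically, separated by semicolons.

Trigram counts meeting the condition (at least 3 times):
  earth earth earth: 7
  earth road earth: 4
  road earth earth: 3

earth earth earth; earth road earth; road earth earth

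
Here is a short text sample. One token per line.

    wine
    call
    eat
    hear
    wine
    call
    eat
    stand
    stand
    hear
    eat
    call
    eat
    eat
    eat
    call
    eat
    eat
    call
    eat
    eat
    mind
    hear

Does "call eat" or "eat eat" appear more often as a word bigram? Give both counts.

"call eat": 5 occurrences
"eat eat": 4 occurrences

"call eat" (5 vs 4)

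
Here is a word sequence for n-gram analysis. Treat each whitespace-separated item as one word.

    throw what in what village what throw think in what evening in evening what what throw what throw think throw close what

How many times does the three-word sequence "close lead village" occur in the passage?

Scanning the 20 overlapping trigram windows for "close lead village":
  (none found)

0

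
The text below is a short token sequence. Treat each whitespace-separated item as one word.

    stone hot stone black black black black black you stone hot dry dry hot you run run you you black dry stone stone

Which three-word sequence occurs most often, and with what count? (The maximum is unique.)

"black black black", 3 times

Trigram frequencies (highest first):
  black black black: 3
  stone hot stone: 1
  hot stone black: 1
  stone black black: 1
  black black you: 1
  black you stone: 1
  … (13 more, each ≤ 1)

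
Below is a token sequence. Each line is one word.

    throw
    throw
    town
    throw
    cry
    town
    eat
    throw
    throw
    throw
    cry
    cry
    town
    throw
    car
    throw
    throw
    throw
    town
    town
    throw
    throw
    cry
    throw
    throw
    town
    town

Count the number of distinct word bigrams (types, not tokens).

12

27 tokens → 26 bigram windows in total.
Repeated bigrams (each contributes count−1 duplicates):
  throw throw: 7
  throw cry: 3
  throw town: 3
  town throw: 3
  cry town: 2
  town town: 2
14 duplicate windows → 26 − 14 = 12 distinct.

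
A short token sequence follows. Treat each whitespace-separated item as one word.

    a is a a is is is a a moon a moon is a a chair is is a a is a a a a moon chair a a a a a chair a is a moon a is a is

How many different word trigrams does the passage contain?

23

41 tokens → 39 trigram windows in total.
Repeated trigrams (each contributes count−1 duplicates):
  a a a: 5
  is a a: 5
  a is a: 4
  a a chair: 2
  a a is: 2
  a a moon: 2
  a moon a: 2
  is is a: 2
16 duplicate windows → 39 − 16 = 23 distinct.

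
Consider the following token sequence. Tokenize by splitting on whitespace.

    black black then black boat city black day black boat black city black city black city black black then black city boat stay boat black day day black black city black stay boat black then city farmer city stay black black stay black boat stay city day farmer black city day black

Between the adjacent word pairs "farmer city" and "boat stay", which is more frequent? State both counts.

"boat stay" (2 vs 1)

"farmer city": 1 occurrence
"boat stay": 2 occurrences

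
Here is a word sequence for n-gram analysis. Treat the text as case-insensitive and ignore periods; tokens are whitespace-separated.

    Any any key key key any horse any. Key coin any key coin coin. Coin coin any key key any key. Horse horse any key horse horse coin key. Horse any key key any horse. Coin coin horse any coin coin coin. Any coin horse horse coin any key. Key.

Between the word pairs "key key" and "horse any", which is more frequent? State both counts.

"key key": 5 occurrences
"horse any": 4 occurrences

"key key" (5 vs 4)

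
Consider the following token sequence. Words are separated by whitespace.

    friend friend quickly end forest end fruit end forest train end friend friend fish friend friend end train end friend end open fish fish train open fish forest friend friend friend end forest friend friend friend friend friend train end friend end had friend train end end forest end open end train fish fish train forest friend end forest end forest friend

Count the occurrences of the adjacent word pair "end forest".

Scanning the 61 overlapping bigram windows for "end forest":
  position 4–5: end forest
  position 8–9: end forest
  position 32–33: end forest
  position 47–48: end forest
  position 58–59: end forest
  position 60–61: end forest

6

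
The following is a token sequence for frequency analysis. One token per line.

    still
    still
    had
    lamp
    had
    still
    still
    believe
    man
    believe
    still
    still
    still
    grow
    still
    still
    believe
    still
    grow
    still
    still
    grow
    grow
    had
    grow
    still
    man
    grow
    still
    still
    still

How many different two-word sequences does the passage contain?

16

31 tokens → 30 bigram windows in total.
Repeated bigrams (each contributes count−1 duplicates):
  still still: 8
  grow still: 4
  still grow: 3
  believe still: 2
  still believe: 2
14 duplicate windows → 30 − 14 = 16 distinct.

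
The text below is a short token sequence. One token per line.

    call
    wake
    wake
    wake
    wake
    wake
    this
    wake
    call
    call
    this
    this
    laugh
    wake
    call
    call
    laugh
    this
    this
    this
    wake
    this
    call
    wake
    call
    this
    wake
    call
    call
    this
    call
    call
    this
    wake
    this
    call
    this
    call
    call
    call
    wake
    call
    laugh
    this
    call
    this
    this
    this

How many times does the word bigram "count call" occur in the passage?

Scanning the 47 overlapping bigram windows for "count call":
  (none found)

0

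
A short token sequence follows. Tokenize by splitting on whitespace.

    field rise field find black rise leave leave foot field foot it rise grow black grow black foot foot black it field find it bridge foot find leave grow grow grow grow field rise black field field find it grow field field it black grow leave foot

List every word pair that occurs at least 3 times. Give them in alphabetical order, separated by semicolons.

Bigram counts meeting the condition (at least 3 times):
  field find: 3
  grow grow: 3

field find; grow grow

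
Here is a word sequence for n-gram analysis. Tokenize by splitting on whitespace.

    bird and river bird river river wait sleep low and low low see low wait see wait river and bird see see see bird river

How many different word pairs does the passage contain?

22

25 tokens → 24 bigram windows in total.
Repeated bigrams (each contributes count−1 duplicates):
  bird river: 2
  see see: 2
2 duplicate windows → 24 − 2 = 22 distinct.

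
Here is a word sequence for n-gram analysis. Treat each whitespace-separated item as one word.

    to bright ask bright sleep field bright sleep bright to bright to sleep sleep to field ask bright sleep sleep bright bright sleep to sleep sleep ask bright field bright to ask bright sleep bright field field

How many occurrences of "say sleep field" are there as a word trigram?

Scanning the 35 overlapping trigram windows for "say sleep field":
  (none found)

0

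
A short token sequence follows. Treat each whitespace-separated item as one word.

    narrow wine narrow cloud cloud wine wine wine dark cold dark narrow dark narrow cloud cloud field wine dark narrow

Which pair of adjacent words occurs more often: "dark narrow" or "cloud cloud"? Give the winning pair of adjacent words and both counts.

"dark narrow": 3 occurrences
"cloud cloud": 2 occurrences

"dark narrow" (3 vs 2)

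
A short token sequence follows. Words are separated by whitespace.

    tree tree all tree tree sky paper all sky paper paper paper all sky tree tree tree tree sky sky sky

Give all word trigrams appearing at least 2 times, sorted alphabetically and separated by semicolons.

paper all sky; tree tree sky; tree tree tree

Trigram counts meeting the condition (at least 2 times):
  paper all sky: 2
  tree tree sky: 2
  tree tree tree: 2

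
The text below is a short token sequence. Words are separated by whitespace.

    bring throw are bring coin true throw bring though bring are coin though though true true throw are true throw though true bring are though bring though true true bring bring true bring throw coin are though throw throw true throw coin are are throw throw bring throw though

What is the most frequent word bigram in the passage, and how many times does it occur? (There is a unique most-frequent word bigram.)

"true throw", 4 times

Bigram frequencies (highest first):
  true throw: 4
  bring throw: 3
  though true: 3
  true bring: 3
  throw are: 2
  throw bring: 2
  … (22 more, each ≤ 2)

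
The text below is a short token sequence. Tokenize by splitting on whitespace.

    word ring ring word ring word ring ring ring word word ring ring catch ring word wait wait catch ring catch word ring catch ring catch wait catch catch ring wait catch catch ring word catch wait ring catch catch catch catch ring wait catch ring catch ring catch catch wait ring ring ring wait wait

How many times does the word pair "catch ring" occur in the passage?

8

Scanning the 55 overlapping bigram windows for "catch ring":
  position 14–15: catch ring
  position 19–20: catch ring
  position 24–25: catch ring
  position 29–30: catch ring
  position 33–34: catch ring
  position 42–43: catch ring
  position 45–46: catch ring
  position 47–48: catch ring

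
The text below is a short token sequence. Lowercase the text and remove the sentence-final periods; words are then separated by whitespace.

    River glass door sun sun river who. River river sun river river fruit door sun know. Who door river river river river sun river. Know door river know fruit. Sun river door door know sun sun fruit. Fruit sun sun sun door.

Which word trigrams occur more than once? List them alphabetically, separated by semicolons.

river river river; river river sun; river sun river

Trigram counts meeting the condition (more than once):
  river river river: 2
  river river sun: 2
  river sun river: 2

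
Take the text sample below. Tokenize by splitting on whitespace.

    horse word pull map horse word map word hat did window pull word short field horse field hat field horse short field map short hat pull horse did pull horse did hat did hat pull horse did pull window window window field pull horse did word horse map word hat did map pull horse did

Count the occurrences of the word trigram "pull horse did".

Scanning the 53 overlapping trigram windows for "pull horse did":
  position 26–28: pull horse did
  position 29–31: pull horse did
  position 35–37: pull horse did
  position 43–45: pull horse did
  position 53–55: pull horse did

5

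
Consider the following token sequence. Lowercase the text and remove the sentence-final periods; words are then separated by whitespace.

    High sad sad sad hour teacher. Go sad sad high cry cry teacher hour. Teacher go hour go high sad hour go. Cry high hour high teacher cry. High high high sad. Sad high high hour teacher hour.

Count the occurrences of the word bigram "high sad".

3

Scanning the 37 overlapping bigram windows for "high sad":
  position 1–2: high sad
  position 19–20: high sad
  position 31–32: high sad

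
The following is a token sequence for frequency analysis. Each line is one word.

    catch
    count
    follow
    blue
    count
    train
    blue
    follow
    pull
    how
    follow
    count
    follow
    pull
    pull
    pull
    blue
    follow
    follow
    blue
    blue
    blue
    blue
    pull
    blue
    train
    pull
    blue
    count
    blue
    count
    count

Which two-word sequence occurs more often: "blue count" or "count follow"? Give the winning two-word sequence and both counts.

"blue count": 3 occurrences
"count follow": 2 occurrences

"blue count" (3 vs 2)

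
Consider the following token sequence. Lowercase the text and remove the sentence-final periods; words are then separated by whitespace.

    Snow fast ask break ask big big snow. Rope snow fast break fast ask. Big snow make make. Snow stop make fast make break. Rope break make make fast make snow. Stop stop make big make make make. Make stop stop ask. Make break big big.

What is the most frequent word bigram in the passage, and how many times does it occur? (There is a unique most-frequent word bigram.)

"make make", 5 times

Bigram frequencies (highest first):
  make make: 5
  snow fast: 2
  fast ask: 2
  ask big: 2
  big big: 2
  big snow: 2
  … (23 more, each ≤ 2)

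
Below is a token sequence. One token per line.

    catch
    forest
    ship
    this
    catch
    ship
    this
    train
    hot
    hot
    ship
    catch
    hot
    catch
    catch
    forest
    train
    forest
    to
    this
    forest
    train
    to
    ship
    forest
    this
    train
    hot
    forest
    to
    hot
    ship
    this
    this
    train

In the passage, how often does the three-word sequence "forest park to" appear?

Scanning the 33 overlapping trigram windows for "forest park to":
  (none found)

0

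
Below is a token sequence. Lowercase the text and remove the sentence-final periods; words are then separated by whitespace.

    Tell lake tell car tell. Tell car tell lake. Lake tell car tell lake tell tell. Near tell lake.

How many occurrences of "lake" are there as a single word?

5

Scanning the 19 tokens for "lake":
  position 2: lake
  position 9: lake
  position 10: lake
  position 14: lake
  position 19: lake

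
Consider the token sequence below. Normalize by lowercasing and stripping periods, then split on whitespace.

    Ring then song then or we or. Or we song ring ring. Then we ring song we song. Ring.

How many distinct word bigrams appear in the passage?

19 tokens → 18 bigram windows in total.
Repeated bigrams (each contributes count−1 duplicates):
  or we: 2
  ring then: 2
  song ring: 2
  we song: 2
4 duplicate windows → 18 − 4 = 14 distinct.

14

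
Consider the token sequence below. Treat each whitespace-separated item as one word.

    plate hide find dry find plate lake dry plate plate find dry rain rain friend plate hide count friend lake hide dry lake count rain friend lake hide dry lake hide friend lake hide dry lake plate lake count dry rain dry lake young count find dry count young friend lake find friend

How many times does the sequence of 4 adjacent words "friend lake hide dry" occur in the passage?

Scanning the 50 overlapping 4-gram windows for "friend lake hide dry":
  position 19–22: friend lake hide dry
  position 26–29: friend lake hide dry
  position 32–35: friend lake hide dry

3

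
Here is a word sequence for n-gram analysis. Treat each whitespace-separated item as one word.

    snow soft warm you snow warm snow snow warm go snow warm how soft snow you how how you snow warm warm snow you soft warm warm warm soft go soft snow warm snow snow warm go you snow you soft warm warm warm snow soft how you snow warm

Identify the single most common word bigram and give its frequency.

"snow warm", 7 times

Bigram frequencies (highest first):
  snow warm: 7
  warm warm: 5
  you snow: 4
  warm snow: 4
  soft warm: 3
  snow you: 3
  … (17 more, each ≤ 2)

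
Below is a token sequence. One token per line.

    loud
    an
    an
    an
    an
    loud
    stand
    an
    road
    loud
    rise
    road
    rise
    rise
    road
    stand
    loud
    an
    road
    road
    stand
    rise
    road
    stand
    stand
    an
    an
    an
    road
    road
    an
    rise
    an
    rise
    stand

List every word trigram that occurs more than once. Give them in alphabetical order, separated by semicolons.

an an an; an road road; rise road stand

Trigram counts meeting the condition (more than once):
  an an an: 3
  an road road: 2
  rise road stand: 2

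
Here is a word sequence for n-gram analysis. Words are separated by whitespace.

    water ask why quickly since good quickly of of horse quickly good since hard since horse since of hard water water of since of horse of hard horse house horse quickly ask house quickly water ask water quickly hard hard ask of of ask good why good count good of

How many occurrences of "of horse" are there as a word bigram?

Scanning the 49 overlapping bigram windows for "of horse":
  position 9–10: of horse
  position 24–25: of horse

2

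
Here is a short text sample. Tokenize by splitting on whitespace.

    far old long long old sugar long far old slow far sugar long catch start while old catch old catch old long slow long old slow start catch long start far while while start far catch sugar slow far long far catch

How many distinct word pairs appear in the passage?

42 tokens → 41 bigram windows in total.
Repeated bigrams (each contributes count−1 duplicates):
  catch old: 2
  far catch: 2
  far old: 2
  long far: 2
  long old: 2
  old catch: 2
  old long: 2
  old slow: 2
  … (3 more repeated)
11 duplicate windows → 41 − 11 = 30 distinct.

30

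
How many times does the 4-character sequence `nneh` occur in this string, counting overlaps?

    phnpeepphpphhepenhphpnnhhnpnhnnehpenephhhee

Sliding a length-4 window over the 43 characters (40 positions):
  position 30–33: nneh

1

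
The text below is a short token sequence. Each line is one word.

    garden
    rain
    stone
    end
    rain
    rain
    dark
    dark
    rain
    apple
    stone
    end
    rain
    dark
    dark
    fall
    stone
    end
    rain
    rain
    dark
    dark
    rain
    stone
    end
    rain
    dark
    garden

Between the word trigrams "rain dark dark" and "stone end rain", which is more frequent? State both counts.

"rain dark dark": 3 occurrences
"stone end rain": 4 occurrences

"stone end rain" (4 vs 3)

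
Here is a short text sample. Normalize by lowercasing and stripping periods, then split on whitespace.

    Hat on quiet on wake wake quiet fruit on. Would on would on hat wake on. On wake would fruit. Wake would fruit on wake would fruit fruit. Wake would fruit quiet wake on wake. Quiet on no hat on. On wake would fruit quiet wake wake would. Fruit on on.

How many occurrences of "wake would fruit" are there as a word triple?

6

Scanning the 49 overlapping trigram windows for "wake would fruit":
  position 18–20: wake would fruit
  position 21–23: wake would fruit
  position 25–27: wake would fruit
  position 29–31: wake would fruit
  position 42–44: wake would fruit
  position 47–49: wake would fruit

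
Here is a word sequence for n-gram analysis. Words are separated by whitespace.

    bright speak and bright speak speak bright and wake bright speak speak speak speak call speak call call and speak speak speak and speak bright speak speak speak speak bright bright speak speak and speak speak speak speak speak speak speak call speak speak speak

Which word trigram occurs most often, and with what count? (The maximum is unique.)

"speak speak speak", 11 times

Trigram frequencies (highest first):
  speak speak speak: 11
  bright speak speak: 4
  speak speak bright: 2
  speak speak call: 2
  speak call speak: 2
  and speak speak: 2
  … (18 more, each ≤ 2)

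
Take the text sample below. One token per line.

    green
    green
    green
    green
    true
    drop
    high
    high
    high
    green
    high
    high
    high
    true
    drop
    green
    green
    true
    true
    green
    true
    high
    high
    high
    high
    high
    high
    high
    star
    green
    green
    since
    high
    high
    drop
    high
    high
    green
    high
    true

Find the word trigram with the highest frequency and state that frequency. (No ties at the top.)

Trigram frequencies (highest first):
  high high high: 7
  green green green: 2
  green green true: 2
  drop high high: 2
  high high green: 2
  high green high: 2
  … (21 more, each ≤ 1)

"high high high", 7 times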